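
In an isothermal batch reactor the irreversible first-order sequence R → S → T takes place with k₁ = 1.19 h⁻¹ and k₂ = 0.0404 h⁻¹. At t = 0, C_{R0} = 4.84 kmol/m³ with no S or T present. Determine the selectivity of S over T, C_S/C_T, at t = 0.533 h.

83.7

The intermediate concentration in a first-order A→B→C sequence is C_S = k₁C_{R0}(e^(−k₁t) − e^(−k₂t))/(k₂−k₁).
e^(−k₁t) = e^(−1.19×0.533) = e^(−0.6343) = 0.5303; e^(−k₂t) = e^(−0.02153) = 0.9787.
C_S = 1.19×4.84/(0.0404−1.19) × (0.5303−0.9787) = (-5.010)×(-0.4484) = 2.246 kmol/m³.
C_R = C_{R0}e^(−k₁t) = 2.567 kmol/m³, so C_T = C_{R0}−C_R−C_S = 0.02684 kmol/m³; C_S/C_T = 83.7.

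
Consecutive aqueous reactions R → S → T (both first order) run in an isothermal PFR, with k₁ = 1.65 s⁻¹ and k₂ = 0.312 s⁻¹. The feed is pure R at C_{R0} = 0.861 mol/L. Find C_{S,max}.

Evaluating C_S at τ_opt = ln(k₂/k₁)/(k₂−k₁) gives C_{S,max}/C_{R0} = (k₁/k₂)^[k₂/(k₂−k₁)].
= (1.65/0.312)^(0.312/(0.312−1.65)) = (5.288)^(-0.2332) = 0.6782.
C_{S,max} = 0.6782×0.861 = 0.584 mol/L.

0.584 mol/L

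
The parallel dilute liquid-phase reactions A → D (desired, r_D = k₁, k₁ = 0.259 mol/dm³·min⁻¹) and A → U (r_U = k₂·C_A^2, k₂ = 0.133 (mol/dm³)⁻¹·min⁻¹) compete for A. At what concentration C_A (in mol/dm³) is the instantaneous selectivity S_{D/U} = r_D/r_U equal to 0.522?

1.93 mol/dm³

S_{D/U} = (k₁/k₂)·C_A^-2 ⇒ C_A = (S·k₂/k₁)^(-0.5).
= (0.522×0.133/0.259)^(-0.5) = (0.2681)^(-0.5) = 1.93 mol/dm³.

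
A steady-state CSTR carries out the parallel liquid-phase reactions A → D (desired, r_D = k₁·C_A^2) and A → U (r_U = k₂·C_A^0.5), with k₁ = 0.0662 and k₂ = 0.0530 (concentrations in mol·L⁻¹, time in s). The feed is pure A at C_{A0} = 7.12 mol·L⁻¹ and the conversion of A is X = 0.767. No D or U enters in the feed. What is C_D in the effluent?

3.97 mol·L⁻¹

Exit C_A = C_{A0}(1−X) = 7.12×0.233 = 1.659 mol·L⁻¹.
In a CSTR the entire volume is at exit conditions, so r_D = 0.0662×1.659^2 = 0.1822 and r_U = 0.0530×1.659^0.5 = 0.06826.
Fraction of consumed A going to D: r_D/(r_D+r_U) = 0.7274.
C_D = 0.7274·C_{A0}·X = 0.7274×7.12×0.767 = 3.97 mol·L⁻¹.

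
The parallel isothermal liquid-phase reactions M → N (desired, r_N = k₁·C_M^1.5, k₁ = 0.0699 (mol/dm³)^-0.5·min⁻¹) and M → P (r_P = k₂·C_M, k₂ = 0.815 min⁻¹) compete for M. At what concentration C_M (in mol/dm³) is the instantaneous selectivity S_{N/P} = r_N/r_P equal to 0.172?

S_{N/P} = (k₁/k₂)·C_M^0.5 ⇒ C_M = (S·k₂/k₁)^(2).
= (0.172×0.815/0.0699)^(2) = (2.005)^(2) = 4.02 mol/dm³.

4.02 mol/dm³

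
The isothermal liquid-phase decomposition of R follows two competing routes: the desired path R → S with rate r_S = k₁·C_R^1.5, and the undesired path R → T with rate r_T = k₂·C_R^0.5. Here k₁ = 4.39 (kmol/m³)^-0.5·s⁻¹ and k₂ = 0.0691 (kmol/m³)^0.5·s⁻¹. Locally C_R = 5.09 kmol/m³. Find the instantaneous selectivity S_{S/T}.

S_{S/T} = r_S/r_T = (k₁·C_R^1.5)/(k₂·C_R^0.5) = (k₁/k₂)·C_R.
= (4.39×5.090^1.5) / (0.0691×5.090^0.5) = 50.41/0.1559 = 323.
Since the desired path is higher order in R, keeping C_R high (PFR or concentrated feed) favours S.

323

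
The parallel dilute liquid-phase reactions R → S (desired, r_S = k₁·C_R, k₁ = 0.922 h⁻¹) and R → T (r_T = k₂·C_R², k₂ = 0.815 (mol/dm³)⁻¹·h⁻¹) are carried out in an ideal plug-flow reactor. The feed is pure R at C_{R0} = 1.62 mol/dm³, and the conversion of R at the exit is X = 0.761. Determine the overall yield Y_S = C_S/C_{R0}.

0.415

C_R = C_{R0}(1−X) = 0.3872 mol/dm³.
Along a PFR/batch, dC_S/dC_R = −r_S/(r_S+r_T) = −k₁/(k₁+k₂·C_R).
Integrating from C_{R0} to C_R: C_S = (0.922/0.815)·ln[(0.922+0.815·1.62)/(0.922+0.815·0.387)] = 1.131·ln(2.242/1.238) = 0.6724 mol/dm³.
Y_S = C_S/C_{R0} = 0.6724/1.62 = 0.415.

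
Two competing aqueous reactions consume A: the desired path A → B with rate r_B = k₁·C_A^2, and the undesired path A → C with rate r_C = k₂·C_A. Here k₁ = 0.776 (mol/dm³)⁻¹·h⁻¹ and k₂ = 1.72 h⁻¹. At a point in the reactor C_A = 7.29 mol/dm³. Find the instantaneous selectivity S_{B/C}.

3.29

S_{B/C} = r_B/r_C = (k₁·C_A^2)/(k₂·C_A) = (k₁/k₂)·C_A.
= (0.776×7.290^2) / (1.72×7.290) = 41.24/12.54 = 3.29.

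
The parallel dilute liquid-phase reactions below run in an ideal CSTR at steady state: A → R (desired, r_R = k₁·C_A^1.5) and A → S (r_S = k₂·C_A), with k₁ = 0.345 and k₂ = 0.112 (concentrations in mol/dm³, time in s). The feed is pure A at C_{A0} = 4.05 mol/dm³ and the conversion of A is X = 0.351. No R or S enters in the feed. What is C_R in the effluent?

1.18 mol/dm³

Exit C_A = C_{A0}(1−X) = 4.05×0.649 = 2.628 mol/dm³.
A CSTR operates uniformly at the exit composition, giving r_R = 1.470 and r_S = 0.2944 (each k·C_A^n at C_A = 2.628).
Fraction of consumed A going to R: r_R/(r_R+r_S) = 0.8332.
C_R = 0.8332·C_{A0}·X = 0.8332×4.05×0.351 = 1.18 mol/dm³.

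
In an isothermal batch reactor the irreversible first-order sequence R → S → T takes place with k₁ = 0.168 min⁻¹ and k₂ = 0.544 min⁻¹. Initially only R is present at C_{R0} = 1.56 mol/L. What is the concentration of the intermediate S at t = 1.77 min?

0.252 mol/L

The intermediate concentration in a first-order A→B→C sequence is C_S = k₁C_{R0}(e^(−k₁t) − e^(−k₂t))/(k₂−k₁).
e^(−k₁t) = e^(−0.168×1.77) = e^(−0.2974) = 0.7428; e^(−k₂t) = e^(−0.9629) = 0.3818.
C_S = 0.168×1.56/(0.544−0.168) × (0.7428−0.3818) = 0.6970×0.3610 = 0.2516 mol/L.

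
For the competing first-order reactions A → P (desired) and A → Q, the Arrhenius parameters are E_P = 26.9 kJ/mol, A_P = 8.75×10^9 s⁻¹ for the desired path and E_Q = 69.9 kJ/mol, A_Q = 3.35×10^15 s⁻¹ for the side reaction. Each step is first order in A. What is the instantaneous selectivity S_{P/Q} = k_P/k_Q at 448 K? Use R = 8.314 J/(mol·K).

With equal orders, S_{P/Q} = k_P/k_Q = (A_P/A_Q)·exp[(E_Q−E_P)/(RT)].
(E_Q−E_P)/(RT) = (69.9−26.9)×10³/(8.314×448) = 43000/3725 = 11.54.
k_P/k_Q = (8.75×10^9/3.35×10^15)·exp(11.54) = 2.612×10^-6 × 1.032×10^5 = 0.270.
Since E_P < E_Q, lowering the temperature improves selectivity toward P.

0.270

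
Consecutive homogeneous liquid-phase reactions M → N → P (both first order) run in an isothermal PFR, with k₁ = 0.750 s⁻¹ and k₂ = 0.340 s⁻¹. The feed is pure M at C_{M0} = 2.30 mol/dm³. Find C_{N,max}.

At the optimum, C_{N,max}/C_{M0} = (k₁/k₂)^[k₂/(k₂−k₁)].
= (0.750/0.340)^(0.340/(0.340−0.750)) = (2.206)^(-0.8293) = 0.5189.
C_{N,max} = 0.5189×2.30 = 1.19 mol/dm³.

1.19 mol/dm³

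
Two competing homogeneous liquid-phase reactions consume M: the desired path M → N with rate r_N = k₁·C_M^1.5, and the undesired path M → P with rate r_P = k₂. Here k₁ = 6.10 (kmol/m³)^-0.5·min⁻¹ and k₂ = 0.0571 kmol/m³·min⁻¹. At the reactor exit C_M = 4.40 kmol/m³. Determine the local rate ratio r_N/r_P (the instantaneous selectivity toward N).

986

S_{N/P} = r_N/r_P = (k₁·C_M^1.5)/(k₂) = (k₁/k₂)·C_M^1.5.
= (6.10×4.400^1.5) / (0.0571) = 56.30/0.05710 = 986.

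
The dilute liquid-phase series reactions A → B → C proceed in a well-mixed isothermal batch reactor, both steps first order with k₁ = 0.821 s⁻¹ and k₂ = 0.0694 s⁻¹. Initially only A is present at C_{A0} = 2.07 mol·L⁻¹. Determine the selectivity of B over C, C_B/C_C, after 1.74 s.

The intermediate concentration in a first-order A→B→C sequence is C_B = k₁C_{A0}(e^(−k₁t) − e^(−k₂t))/(k₂−k₁).
e^(−k₁t) = e^(−0.821×1.74) = e^(−1.429) = 0.2397; e^(−k₂t) = e^(−0.1208) = 0.8863.
C_B = 0.821×2.07/(0.0694−0.821) × (0.2397−0.8863) = (-2.261)×(-0.6466) = 1.462 mol·L⁻¹.
C_A = C_{A0}e^(−k₁t) = 0.4961 mol·L⁻¹, so C_C = C_{A0}−C_A−C_B = 0.1119 mol·L⁻¹; C_B/C_C = 13.1.

13.1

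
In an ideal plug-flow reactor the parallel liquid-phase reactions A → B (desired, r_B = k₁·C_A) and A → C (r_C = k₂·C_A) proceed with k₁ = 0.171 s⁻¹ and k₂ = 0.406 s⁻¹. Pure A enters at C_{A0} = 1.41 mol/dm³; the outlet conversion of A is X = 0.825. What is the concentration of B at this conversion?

C_A = C_{A0}(1−X) = 0.2468 mol/dm³.
Both paths are first order in A, so the instantaneous fraction to B is constant: dC_B/d(−C_A) = k₁/(k₁+k₂) = 0.2964.
C_B = 0.2964·(C_{A0}−C_A) = 0.2964×1.163 = 0.345 mol/dm³.

0.345 mol/dm³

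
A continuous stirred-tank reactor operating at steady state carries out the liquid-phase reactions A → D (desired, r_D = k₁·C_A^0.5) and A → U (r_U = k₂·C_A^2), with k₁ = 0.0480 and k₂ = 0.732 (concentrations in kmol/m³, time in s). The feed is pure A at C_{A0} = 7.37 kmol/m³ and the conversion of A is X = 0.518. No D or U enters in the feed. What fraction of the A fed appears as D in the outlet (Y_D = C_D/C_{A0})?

Exit C_A = C_{A0}(1−X) = 7.37×0.482 = 3.552 kmol/m³.
In a CSTR the entire volume is at exit conditions, so r_D = 0.0480×3.552^0.5 = 0.09047 and r_U = 0.732×3.552^2 = 9.237.
Fraction of consumed A going to D: r_D/(r_D+r_U) = 0.009699.
C_D = 0.009699·C_{A0}·X = 0.009699×7.37×0.518 = 0.0370 kmol/m³; Y_D = C_D/C_{A0} = 0.00502.

0.00502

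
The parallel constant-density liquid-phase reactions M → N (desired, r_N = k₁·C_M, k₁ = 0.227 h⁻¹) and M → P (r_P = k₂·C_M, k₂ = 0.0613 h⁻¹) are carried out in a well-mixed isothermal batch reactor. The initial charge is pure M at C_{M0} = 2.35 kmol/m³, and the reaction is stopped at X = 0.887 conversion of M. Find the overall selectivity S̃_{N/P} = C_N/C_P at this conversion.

C_M = C_{M0}(1−X) = 0.2656 kmol/m³.
Both paths are first order in M, so the instantaneous fraction to N is constant: dC_N/d(−C_M) = k₁/(k₁+k₂) = 0.7874.
C_N = 0.7874·(C_{M0}−C_M) = 0.7874×2.084 = 1.64 kmol/m³.
C_P = (C_{M0}−C_M)−C_N = 0.4432 kmol/m³; S̃_{N/P} = 1.641/0.4432 = 3.70.

3.70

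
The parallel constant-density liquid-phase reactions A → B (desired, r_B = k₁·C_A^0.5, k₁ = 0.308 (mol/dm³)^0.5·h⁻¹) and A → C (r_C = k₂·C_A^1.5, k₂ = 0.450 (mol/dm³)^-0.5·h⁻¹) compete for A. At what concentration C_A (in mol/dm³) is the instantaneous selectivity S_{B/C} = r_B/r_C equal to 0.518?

S_{B/C} = (k₁/k₂)·C_A⁻¹ ⇒ C_A = (S·k₂/k₁)^(-1).
= (0.518×0.450/0.308)^(-1) = (0.7568)^(-1) = 1.32 mol/dm³.

1.32 mol/dm³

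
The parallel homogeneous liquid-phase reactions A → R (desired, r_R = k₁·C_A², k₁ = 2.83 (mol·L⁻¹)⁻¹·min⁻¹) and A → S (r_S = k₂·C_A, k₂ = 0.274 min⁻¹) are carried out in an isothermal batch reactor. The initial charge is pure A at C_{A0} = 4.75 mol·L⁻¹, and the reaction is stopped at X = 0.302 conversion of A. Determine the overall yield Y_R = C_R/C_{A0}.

0.295

C_A = C_{A0}(1−X) = 3.315 mol·L⁻¹.
Along a PFR/batch, dC_S/dC_A = −r_S/(r_R+r_S) = −k₂/(k₂+k₁·C_A).
Integrating from C_{A0} to C_A: C_S = (0.274/2.83)·ln[(0.274+2.83·4.75)/(0.274+2.83·3.32)] = 0.09682·ln(13.72/9.657) = 0.03398 mol·L⁻¹.
Then C_R = (C_{A0}−C_A) − C_S = 1.435 − 0.03398 = 1.401 mol·L⁻¹.
Y_R = C_R/C_{A0} = 1.401/4.75 = 0.295.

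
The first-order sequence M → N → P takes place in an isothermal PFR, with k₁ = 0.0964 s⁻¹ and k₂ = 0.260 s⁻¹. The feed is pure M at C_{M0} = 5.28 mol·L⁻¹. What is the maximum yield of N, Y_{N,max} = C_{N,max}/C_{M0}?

Evaluating C_N at τ_opt = ln(k₂/k₁)/(k₂−k₁) gives C_{N,max}/C_{M0} = (k₁/k₂)^[k₂/(k₂−k₁)].
= (0.0964/0.260)^(0.260/(0.260−0.0964)) = (0.3708)^(1.589) = 0.2066.

0.207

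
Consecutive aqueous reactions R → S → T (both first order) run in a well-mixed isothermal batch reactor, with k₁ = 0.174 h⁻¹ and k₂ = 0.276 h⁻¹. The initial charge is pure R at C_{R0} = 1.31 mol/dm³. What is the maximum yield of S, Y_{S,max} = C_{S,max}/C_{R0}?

Evaluating C_S at t_opt = ln(k₂/k₁)/(k₂−k₁) gives C_{S,max}/C_{R0} = (k₁/k₂)^[k₂/(k₂−k₁)].
= (0.174/0.276)^(0.276/(0.276−0.174)) = (0.6304)^(2.706) = 0.2870.

0.287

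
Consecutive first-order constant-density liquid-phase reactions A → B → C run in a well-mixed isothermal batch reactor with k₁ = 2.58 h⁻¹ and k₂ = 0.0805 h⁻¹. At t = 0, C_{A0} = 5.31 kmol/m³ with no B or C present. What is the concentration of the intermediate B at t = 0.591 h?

For first-order series with pure A initially, C_B(t) = k₁C_{A0}/(k₂−k₁)·(e^(−k₁t) − e^(−k₂t)).
e^(−k₁t) = e^(−2.58×0.591) = e^(−1.525) = 0.2177; e^(−k₂t) = e^(−0.04758) = 0.9535.
C_B = 2.58×5.31/(0.0805−2.58) × (0.2177−0.9535) = (-5.481)×(-0.7359) = 4.033 kmol/m³.

4.03 kmol/m³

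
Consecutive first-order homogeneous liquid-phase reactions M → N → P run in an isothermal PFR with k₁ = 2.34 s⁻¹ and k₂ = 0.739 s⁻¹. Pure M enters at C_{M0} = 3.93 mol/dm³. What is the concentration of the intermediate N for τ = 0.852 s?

The intermediate concentration in a first-order A→B→C sequence is C_N = k₁C_{M0}(e^(−k₁τ) − e^(−k₂τ))/(k₂−k₁).
e^(−k₁τ) = e^(−2.34×0.852) = e^(−1.994) = 0.1362; e^(−k₂τ) = e^(−0.6296) = 0.5328.
C_N = 2.34×3.93/(0.739−2.34) × (0.1362−0.5328) = (-5.744)×(-0.3966) = 2.278 mol/dm³.

2.28 mol/dm³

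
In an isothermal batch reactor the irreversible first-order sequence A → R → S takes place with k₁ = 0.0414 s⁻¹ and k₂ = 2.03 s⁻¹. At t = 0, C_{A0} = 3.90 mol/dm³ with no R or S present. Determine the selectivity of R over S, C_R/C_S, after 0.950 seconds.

The intermediate concentration in a first-order A→B→C sequence is C_R = k₁C_{A0}(e^(−k₁t) − e^(−k₂t))/(k₂−k₁).
e^(−k₁t) = e^(−0.0414×0.950) = e^(−0.03933) = 0.9614; e^(−k₂t) = e^(−1.928) = 0.1454.
C_R = 0.0414×3.90/(2.03−0.0414) × (0.9614−0.1454) = 0.08119×0.8161 = 0.06626 mol/dm³.
C_A = C_{A0}e^(−k₁t) = 3.750 mol/dm³, so C_S = C_{A0}−C_A−C_R = 0.08415 mol/dm³; C_R/C_S = 0.787.

0.787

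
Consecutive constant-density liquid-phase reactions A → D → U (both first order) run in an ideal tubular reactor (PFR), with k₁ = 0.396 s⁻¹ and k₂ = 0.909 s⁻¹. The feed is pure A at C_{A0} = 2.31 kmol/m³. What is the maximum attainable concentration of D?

At the optimum, C_{D,max}/C_{A0} = (k₁/k₂)^[k₂/(k₂−k₁)].
= (0.396/0.909)^(0.909/(0.909−0.396)) = (0.4356)^(1.772) = 0.2294.
C_{D,max} = 0.2294×2.31 = 0.530 kmol/m³.

0.530 kmol/m³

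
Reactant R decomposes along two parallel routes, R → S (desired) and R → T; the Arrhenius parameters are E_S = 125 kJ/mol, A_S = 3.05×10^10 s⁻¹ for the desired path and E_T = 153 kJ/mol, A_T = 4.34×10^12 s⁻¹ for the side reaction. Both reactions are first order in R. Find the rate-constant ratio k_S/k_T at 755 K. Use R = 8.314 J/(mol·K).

Since both paths have the same order in R, the concentration cancels and S_{S/T} = k_S/k_T = (A_S/A_T)·exp[(E_T−E_S)/(RT)].
(E_T−E_S)/(RT) = (153−125)×10³/(8.314×755) = 28000/6277 = 4.461.
k_S/k_T = (3.05×10^10/4.34×10^12)·exp(4.461) = 0.007028 × 86.55 = 0.608.

0.608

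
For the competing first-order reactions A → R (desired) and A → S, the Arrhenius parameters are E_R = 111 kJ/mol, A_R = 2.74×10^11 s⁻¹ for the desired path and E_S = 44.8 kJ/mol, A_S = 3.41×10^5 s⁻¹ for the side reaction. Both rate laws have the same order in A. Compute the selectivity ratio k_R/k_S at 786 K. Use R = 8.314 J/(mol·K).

Since both paths have the same order in A, the concentration cancels and S_{R/S} = k_R/k_S = (A_R/A_S)·exp[(E_S−E_R)/(RT)].
(E_S−E_R)/(RT) = (44.8−111)×10³/(8.314×786) = -66200/6535 = -10.13.
k_R/k_S = (2.74×10^11/3.41×10^5)·exp(-10.13) = 8.035×10^5 × 3.985×10^-5 = 32.0.
Since E_R > E_S, raising the temperature improves selectivity toward R.

32.0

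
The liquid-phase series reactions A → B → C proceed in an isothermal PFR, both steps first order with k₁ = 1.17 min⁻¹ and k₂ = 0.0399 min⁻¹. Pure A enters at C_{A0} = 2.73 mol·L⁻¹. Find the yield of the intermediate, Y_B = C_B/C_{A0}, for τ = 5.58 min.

Solving the coupled first-order balances gives C_B(τ) = [k₁/(k₂−k₁)]·C_{A0}·(e^(−k₁τ) − e^(−k₂τ)).
e^(−k₁τ) = e^(−1.17×5.58) = e^(−6.529) = 0.001461; e^(−k₂τ) = e^(−0.2226) = 0.8004.
C_B = 1.17×2.73/(0.0399−1.17) × (0.001461−0.8004) = (-2.826)×(-0.7989) = 2.258 mol·L⁻¹.
Y_B = C_B/C_{A0} = 2.258/2.73 = 0.827.

0.827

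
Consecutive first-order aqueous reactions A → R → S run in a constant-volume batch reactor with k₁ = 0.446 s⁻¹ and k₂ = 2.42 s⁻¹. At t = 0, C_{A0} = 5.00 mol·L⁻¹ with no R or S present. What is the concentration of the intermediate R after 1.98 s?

0.458 mol·L⁻¹

The intermediate concentration in a first-order A→B→C sequence is C_R = k₁C_{A0}(e^(−k₁t) − e^(−k₂t))/(k₂−k₁).
e^(−k₁t) = e^(−0.446×1.98) = e^(−0.8831) = 0.4135; e^(−k₂t) = e^(−4.792) = 0.008299.
C_R = 0.446×5.00/(2.42−0.446) × (0.4135−0.008299) = 1.130×0.4052 = 0.4578 mol·L⁻¹.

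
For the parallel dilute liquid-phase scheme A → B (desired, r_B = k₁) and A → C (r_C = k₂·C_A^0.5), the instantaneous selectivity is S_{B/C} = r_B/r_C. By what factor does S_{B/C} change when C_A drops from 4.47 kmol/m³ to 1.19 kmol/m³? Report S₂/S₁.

1.94

S_{B/C} = (k₁/k₂)·C_A^-0.5, so S₂/S₁ = (C_{A,2}/C_{A,1})^-0.5.
= (1.19/4.47)^(-0.5) = (0.2662)^(-0.5) = 1.94.
Selectivity toward B rises as C_A falls — low-concentration operation is favoured.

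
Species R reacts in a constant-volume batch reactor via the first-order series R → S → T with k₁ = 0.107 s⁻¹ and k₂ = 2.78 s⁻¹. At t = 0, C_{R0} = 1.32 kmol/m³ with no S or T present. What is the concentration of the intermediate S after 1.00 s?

For first-order series with pure R initially, C_S(t) = k₁C_{R0}/(k₂−k₁)·(e^(−k₁t) − e^(−k₂t)).
e^(−k₁t) = e^(−0.107×1.00) = e^(−0.1070) = 0.8985; e^(−k₂t) = e^(−2.780) = 0.06204.
C_S = 0.107×1.32/(2.78−0.107) × (0.8985−0.06204) = 0.05284×0.8365 = 0.04420 kmol/m³.

0.0442 kmol/m³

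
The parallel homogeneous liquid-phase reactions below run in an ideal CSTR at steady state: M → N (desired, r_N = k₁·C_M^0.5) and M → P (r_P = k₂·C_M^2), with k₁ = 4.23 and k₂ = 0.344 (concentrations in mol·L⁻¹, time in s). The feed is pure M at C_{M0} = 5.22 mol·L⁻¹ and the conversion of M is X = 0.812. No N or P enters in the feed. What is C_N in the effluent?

Exit C_M = C_{M0}(1−X) = 5.22×0.188 = 0.9814 mol·L⁻¹.
A CSTR operates uniformly at the exit composition, giving r_N = 4.190 and r_P = 0.3313 (each k·C_M^n at C_M = 0.9814).
Fraction of consumed M going to N: r_N/(r_N+r_P) = 0.9267.
C_N = 0.9267·C_{M0}·X = 0.9267×5.22×0.812 = 3.93 mol·L⁻¹.

3.93 mol·L⁻¹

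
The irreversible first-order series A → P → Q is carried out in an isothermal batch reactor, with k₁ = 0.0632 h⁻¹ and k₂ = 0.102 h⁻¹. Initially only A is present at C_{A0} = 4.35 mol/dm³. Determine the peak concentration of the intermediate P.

At the optimum, C_{P,max}/C_{A0} = (k₁/k₂)^[k₂/(k₂−k₁)].
= (0.0632/0.102)^(0.102/(0.102−0.0632)) = (0.6196)^(2.629) = 0.2841.
C_{P,max} = 0.2841×4.35 = 1.24 mol/dm³.

1.24 mol/dm³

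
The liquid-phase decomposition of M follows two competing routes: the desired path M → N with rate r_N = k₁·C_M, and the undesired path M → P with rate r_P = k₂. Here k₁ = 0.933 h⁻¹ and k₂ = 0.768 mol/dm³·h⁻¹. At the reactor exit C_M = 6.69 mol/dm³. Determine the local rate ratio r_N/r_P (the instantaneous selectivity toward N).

8.13

S_{N/P} = r_N/r_P = (k₁·C_M)/(k₂) = (k₁/k₂)·C_M.
= (0.933×6.690) / (0.768) = 6.242/0.7680 = 8.13.
Since the desired path is higher order in M, keeping C_M high (PFR or concentrated feed) favours N.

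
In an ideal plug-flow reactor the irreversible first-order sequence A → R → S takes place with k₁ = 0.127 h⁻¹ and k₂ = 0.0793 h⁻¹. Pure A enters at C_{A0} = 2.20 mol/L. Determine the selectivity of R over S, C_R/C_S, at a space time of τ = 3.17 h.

7.12

For first-order series with pure A initially, C_R(τ) = k₁C_{A0}/(k₂−k₁)·(e^(−k₁τ) − e^(−k₂τ)).
e^(−k₁τ) = e^(−0.127×3.17) = e^(−0.4026) = 0.6686; e^(−k₂τ) = e^(−0.2514) = 0.7777.
C_R = 0.127×2.20/(0.0793−0.127) × (0.6686−0.7777) = (-5.857)×(-0.1091) = 0.6393 mol/L.
C_A = C_{A0}e^(−k₁τ) = 1.471 mol/L, so C_S = C_{A0}−C_A−C_R = 0.08983 mol/L; C_R/C_S = 7.12.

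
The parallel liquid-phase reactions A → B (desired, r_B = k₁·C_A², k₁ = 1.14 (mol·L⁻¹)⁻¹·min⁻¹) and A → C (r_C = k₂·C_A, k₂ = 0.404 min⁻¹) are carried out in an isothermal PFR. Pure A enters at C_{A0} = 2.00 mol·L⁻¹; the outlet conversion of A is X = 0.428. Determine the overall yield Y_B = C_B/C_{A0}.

0.348

C_A = C_{A0}(1−X) = 1.144 mol·L⁻¹.
Along a PFR/batch, dC_C/dC_A = −r_C/(r_B+r_C) = −k₂/(k₂+k₁·C_A).
Integrating from C_{A0} to C_A: C_C = (0.404/1.14)·ln[(0.404+1.14·2.00)/(0.404+1.14·1.14)] = 0.3544·ln(2.684/1.708) = 0.1601 mol·L⁻¹.
Then C_B = (C_{A0}−C_A) − C_C = 0.8560 − 0.1601 = 0.6959 mol·L⁻¹.
Y_B = C_B/C_{A0} = 0.6959/2.00 = 0.348.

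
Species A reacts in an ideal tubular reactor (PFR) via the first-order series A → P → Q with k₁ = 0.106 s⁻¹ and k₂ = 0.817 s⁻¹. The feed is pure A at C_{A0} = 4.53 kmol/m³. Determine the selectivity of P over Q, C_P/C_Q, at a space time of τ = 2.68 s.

0.629

Solving the coupled first-order balances gives C_P(τ) = [k₁/(k₂−k₁)]·C_{A0}·(e^(−k₁τ) − e^(−k₂τ)).
e^(−k₁τ) = e^(−0.106×2.68) = e^(−0.2841) = 0.7527; e^(−k₂τ) = e^(−2.190) = 0.1120.
C_P = 0.106×4.53/(0.817−0.106) × (0.7527−0.1120) = 0.6754×0.6407 = 0.4327 kmol/m³.
C_A = C_{A0}e^(−k₁τ) = 3.410 kmol/m³, so C_Q = C_{A0}−C_A−C_P = 0.6875 kmol/m³; C_P/C_Q = 0.629.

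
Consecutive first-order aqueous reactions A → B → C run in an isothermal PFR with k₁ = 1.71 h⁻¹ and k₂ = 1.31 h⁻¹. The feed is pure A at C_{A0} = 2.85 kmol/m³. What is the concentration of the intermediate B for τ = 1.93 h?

For first-order series with pure A initially, C_B(τ) = k₁C_{A0}/(k₂−k₁)·(e^(−k₁τ) − e^(−k₂τ)).
e^(−k₁τ) = e^(−1.71×1.93) = e^(−3.300) = 0.03687; e^(−k₂τ) = e^(−2.528) = 0.07979.
C_B = 1.71×2.85/(1.31−1.71) × (0.03687−0.07979) = (-12.18)×(-0.04292) = 0.5230 kmol/m³.

0.523 kmol/m³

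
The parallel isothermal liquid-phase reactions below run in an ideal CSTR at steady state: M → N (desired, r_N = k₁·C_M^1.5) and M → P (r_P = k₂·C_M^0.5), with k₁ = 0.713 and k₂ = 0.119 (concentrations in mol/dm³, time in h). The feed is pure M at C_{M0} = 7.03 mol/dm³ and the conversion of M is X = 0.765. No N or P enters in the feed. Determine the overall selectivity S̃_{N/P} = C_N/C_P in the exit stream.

Exit C_M = C_{M0}(1−X) = 7.03×0.235 = 1.652 mol/dm³.
In a CSTR the entire volume is at exit conditions, so r_N = 0.713×1.652^1.5 = 1.514 and r_P = 0.119×1.652^0.5 = 0.1530.
Overall selectivity = C_N/C_P = r_Nτ/(r_Pτ) = r_N/r_P = 9.90.

9.90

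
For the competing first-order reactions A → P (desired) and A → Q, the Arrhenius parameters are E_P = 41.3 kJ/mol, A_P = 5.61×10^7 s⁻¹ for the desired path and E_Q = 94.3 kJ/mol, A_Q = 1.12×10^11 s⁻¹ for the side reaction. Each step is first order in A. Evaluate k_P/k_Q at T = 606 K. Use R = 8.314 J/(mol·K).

18.5

With equal orders, S_{P/Q} = k_P/k_Q = (A_P/A_Q)·exp[(E_Q−E_P)/(RT)].
(E_Q−E_P)/(RT) = (94.3−41.3)×10³/(8.314×606) = 53000/5038 = 10.52.
k_P/k_Q = (5.61×10^7/1.12×10^11)·exp(10.52) = 5.009×10^-4 × 37029 = 18.5.
Since E_P < E_Q, lowering the temperature improves selectivity toward P.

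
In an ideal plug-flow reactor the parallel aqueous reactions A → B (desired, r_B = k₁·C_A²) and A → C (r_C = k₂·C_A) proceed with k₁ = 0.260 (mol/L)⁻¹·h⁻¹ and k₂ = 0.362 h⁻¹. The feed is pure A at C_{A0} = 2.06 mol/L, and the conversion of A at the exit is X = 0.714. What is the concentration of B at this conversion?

0.698 mol/L

C_A = C_{A0}(1−X) = 0.5892 mol/L.
Along a PFR/batch, dC_C/dC_A = −r_C/(r_B+r_C) = −k₂/(k₂+k₁·C_A).
Integrating from C_{A0} to C_A: C_C = (0.362/0.260)·ln[(0.362+0.260·2.06)/(0.362+0.260·0.589)] = 1.392·ln(0.8976/0.5152) = 0.7730 mol/L.
Then C_B = (C_{A0}−C_A) − C_C = 1.471 − 0.7730 = 0.6978 mol/L.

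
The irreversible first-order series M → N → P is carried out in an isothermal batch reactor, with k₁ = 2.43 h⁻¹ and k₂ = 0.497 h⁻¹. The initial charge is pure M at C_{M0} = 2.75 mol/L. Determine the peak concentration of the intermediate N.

1.83 mol/L

For a first-order series the maximum intermediate yield is C_{N,max}/C_{M0} = (k₁/k₂)^[k₂/(k₂−k₁)].
= (2.43/0.497)^(0.497/(0.497−2.43)) = (4.889)^(-0.2571) = 0.6649.
C_{N,max} = 0.6649×2.75 = 1.83 mol/L.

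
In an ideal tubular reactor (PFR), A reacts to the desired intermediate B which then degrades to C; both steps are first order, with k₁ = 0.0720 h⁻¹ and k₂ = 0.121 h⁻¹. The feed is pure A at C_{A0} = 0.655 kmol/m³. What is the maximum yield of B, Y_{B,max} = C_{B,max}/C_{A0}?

0.278

Evaluating C_B at τ_opt = ln(k₂/k₁)/(k₂−k₁) gives C_{B,max}/C_{A0} = (k₁/k₂)^[k₂/(k₂−k₁)].
= (0.0720/0.121)^(0.121/(0.121−0.0720)) = (0.5950)^(2.469) = 0.2775.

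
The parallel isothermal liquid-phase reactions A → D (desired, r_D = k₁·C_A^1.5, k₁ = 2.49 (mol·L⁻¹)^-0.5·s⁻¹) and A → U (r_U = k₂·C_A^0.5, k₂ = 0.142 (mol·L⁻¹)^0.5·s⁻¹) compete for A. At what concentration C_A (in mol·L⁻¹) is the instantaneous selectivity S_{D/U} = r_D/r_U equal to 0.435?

0.0248 mol·L⁻¹

S_{D/U} = (k₁/k₂)·C_A ⇒ C_A = S·k₂/k₁.
= 0.435×0.142/2.49 = 0.0248 mol·L⁻¹.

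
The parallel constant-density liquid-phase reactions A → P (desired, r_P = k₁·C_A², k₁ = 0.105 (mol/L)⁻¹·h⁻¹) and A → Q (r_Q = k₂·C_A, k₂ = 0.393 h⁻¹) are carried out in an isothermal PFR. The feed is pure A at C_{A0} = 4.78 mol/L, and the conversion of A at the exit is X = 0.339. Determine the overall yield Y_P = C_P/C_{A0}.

C_A = C_{A0}(1−X) = 3.160 mol/L.
Along a PFR/batch, dC_Q/dC_A = −r_Q/(r_P+r_Q) = −k₂/(k₂+k₁·C_A).
Integrating from C_{A0} to C_A: C_Q = (0.393/0.105)·ln[(0.393+0.105·4.78)/(0.393+0.105·3.16)] = 3.743·ln(0.8949/0.7248) = 0.7893 mol/L.
Then C_P = (C_{A0}−C_A) − C_Q = 1.620 − 0.7893 = 0.8311 mol/L.
Y_P = C_P/C_{A0} = 0.8311/4.78 = 0.174.

0.174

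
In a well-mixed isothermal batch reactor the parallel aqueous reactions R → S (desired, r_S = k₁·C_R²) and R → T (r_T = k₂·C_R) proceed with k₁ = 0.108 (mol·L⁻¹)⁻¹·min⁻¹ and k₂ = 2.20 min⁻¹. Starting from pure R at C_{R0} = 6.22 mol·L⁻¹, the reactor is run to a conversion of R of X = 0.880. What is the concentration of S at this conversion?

C_R = C_{R0}(1−X) = 0.7464 mol·L⁻¹.
Along a PFR/batch, dC_T/dC_R = −r_T/(r_S+r_T) = −k₂/(k₂+k₁·C_R).
Integrating from C_{R0} to C_R: C_T = (2.20/0.108)·ln[(2.20+0.108·6.22)/(2.20+0.108·0.746)] = 20.37·ln(2.872/2.281) = 4.695 mol·L⁻¹.
Then C_S = (C_{R0}−C_R) − C_T = 5.474 − 4.695 = 0.7786 mol·L⁻¹.

0.779 mol·L⁻¹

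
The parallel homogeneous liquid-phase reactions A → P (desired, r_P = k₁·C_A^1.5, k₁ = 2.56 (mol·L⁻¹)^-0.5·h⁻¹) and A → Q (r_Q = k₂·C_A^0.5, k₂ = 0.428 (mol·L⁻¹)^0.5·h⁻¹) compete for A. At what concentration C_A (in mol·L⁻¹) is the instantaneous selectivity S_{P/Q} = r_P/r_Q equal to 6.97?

S_{P/Q} = (k₁/k₂)·C_A ⇒ C_A = S·k₂/k₁.
= 6.97×0.428/2.56 = 1.17 mol·L⁻¹.

1.17 mol·L⁻¹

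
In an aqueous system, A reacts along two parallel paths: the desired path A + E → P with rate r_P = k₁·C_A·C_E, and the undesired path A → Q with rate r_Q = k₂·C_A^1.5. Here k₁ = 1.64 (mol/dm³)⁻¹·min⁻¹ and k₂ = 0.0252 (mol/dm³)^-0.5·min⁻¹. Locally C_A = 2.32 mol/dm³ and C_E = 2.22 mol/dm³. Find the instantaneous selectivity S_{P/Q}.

94.9

S_{P/Q} = r_P/r_Q = (k₁·C_A·C_E)/(k₂·C_A^1.5) = (k₁/k₂)·C_A^-0.5·C_E.
= (1.64×2.320×2.220) / (0.0252×2.320^1.5) = 8.447/0.08905 = 94.9.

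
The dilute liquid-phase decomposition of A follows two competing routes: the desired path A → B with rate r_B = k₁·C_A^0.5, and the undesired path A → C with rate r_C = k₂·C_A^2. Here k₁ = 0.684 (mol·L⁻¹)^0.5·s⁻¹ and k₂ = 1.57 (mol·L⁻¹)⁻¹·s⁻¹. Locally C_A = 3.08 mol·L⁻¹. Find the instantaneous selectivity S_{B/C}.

0.0806

S_{B/C} = r_B/r_C = (k₁·C_A^0.5)/(k₂·C_A^2) = (k₁/k₂)·C_A^-1.5.
= (0.684×3.080^0.5) / (1.57×3.080^2) = 1.200/14.89 = 0.0806.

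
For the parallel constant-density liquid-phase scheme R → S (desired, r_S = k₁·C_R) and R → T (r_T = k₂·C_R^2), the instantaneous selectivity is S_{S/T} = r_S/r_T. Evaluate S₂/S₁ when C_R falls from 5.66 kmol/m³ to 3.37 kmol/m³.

1.68

S_{S/T} = (k₁/k₂)·C_R⁻¹, so S₂/S₁ = (C_{R,2}/C_{R,1})⁻¹.
= 5.66/3.37 = 1.68.
Selectivity toward S rises as C_R falls — low-concentration operation is favoured.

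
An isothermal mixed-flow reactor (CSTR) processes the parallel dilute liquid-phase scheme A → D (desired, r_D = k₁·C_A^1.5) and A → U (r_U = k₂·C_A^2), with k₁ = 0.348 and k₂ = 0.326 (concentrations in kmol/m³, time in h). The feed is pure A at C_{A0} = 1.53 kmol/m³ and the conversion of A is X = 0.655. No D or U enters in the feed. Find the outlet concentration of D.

0.596 kmol/m³

Exit C_A = C_{A0}(1−X) = 1.53×0.345 = 0.5278 kmol/m³.
In a CSTR the entire volume is at exit conditions, so r_D = 0.348×0.5278^1.5 = 0.1335 and r_U = 0.326×0.5278^2 = 0.09083.
Fraction of consumed A going to D: r_D/(r_D+r_U) = 0.5950.
C_D = 0.5950·C_{A0}·X = 0.5950×1.53×0.655 = 0.596 kmol/m³.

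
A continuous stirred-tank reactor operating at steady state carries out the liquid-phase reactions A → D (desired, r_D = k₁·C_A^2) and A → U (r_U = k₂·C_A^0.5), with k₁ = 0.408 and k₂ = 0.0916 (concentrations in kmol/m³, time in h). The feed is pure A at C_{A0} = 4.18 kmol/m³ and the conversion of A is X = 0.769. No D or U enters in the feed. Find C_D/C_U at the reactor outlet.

Exit C_A = C_{A0}(1−X) = 4.18×0.231 = 0.9656 kmol/m³.
A CSTR operates uniformly at the exit composition, giving r_D = 0.3804 and r_U = 0.09001 (each k·C_A^n at C_A = 0.9656).
Overall selectivity = C_D/C_U = r_Dτ/(r_Uτ) = r_D/r_U = 4.23.

4.23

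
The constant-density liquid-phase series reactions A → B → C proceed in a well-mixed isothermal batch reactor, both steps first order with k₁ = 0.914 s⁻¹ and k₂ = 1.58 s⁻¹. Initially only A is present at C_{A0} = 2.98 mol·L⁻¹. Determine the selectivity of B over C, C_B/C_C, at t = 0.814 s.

The intermediate concentration in a first-order A→B→C sequence is C_B = k₁C_{A0}(e^(−k₁t) − e^(−k₂t))/(k₂−k₁).
e^(−k₁t) = e^(−0.914×0.814) = e^(−0.7440) = 0.4752; e^(−k₂t) = e^(−1.286) = 0.2763.
C_B = 0.914×2.98/(1.58−0.914) × (0.4752−0.2763) = 4.090×0.1989 = 0.8133 mol·L⁻¹.
C_A = C_{A0}e^(−k₁t) = 1.416 mol·L⁻¹, so C_C = C_{A0}−C_A−C_B = 0.7506 mol·L⁻¹; C_B/C_C = 1.08.

1.08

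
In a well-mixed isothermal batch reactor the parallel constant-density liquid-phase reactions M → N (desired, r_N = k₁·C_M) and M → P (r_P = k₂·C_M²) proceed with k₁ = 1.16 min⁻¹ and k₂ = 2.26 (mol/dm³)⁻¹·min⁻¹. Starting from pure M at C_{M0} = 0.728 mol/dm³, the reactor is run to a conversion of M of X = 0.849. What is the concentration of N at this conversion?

C_M = C_{M0}(1−X) = 0.1099 mol/dm³.
Along a PFR/batch, dC_N/dC_M = −r_N/(r_N+r_P) = −k₁/(k₁+k₂·C_M).
Integrating from C_{M0} to C_M: C_N = (1.16/2.26)·ln[(1.16+2.26·0.728)/(1.16+2.26·0.110)] = 0.5133·ln(2.805/1.408) = 0.3537 mol/dm³.

0.354 mol/dm³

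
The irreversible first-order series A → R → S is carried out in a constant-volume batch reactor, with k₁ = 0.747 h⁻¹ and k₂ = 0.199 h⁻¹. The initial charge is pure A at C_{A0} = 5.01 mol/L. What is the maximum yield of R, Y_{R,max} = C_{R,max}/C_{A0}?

At the optimum, C_{R,max}/C_{A0} = (k₁/k₂)^[k₂/(k₂−k₁)].
= (0.747/0.199)^(0.199/(0.199−0.747)) = (3.754)^(-0.3631) = 0.6186.

0.619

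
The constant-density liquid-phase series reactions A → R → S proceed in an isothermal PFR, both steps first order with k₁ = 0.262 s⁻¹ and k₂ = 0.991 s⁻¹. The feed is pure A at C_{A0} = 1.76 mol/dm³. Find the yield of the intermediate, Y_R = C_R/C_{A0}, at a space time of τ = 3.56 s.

0.131

Solving the coupled first-order balances gives C_R(τ) = [k₁/(k₂−k₁)]·C_{A0}·(e^(−k₁τ) − e^(−k₂τ)).
e^(−k₁τ) = e^(−0.262×3.56) = e^(−0.9327) = 0.3935; e^(−k₂τ) = e^(−3.528) = 0.02936.
C_R = 0.262×1.76/(0.991−0.262) × (0.3935−0.02936) = 0.6325×0.3641 = 0.2303 mol/dm³.
Y_R = C_R/C_{A0} = 0.2303/1.76 = 0.131.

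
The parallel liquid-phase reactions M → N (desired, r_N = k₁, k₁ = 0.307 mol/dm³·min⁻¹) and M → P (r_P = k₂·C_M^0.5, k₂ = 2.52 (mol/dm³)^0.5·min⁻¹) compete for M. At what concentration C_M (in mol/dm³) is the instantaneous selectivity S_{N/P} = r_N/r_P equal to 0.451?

0.0730 mol/dm³

S_{N/P} = (k₁/k₂)·C_M^-0.5 ⇒ C_M = (S·k₂/k₁)^(-2).
= (0.451×2.52/0.307)^(-2) = (3.702)^(-2) = 0.0730 mol/dm³.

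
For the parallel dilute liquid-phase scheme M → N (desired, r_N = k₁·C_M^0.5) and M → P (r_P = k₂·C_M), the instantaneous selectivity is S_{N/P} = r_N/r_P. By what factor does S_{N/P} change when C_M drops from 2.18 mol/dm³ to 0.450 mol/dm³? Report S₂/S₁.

S_{N/P} = (k₁/k₂)·C_M^-0.5, so S₂/S₁ = (C_{M,2}/C_{M,1})^-0.5.
= (0.450/2.18)^(-0.5) = (0.2064)^(-0.5) = 2.20.

2.20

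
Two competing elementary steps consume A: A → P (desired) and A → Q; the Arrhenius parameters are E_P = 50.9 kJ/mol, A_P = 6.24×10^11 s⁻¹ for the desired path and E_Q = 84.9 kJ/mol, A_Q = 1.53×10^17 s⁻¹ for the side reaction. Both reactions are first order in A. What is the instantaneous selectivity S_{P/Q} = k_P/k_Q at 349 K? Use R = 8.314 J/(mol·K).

0.501

With equal orders, S_{P/Q} = k_P/k_Q = (A_P/A_Q)·exp[(E_Q−E_P)/(RT)].
(E_Q−E_P)/(RT) = (84.9−50.9)×10³/(8.314×349) = 34000/2902 = 11.72.
k_P/k_Q = (6.24×10^11/1.53×10^17)·exp(11.72) = 4.078×10^-6 × 1.227×10^5 = 0.501.
Since E_P < E_Q, lowering the temperature improves selectivity toward P.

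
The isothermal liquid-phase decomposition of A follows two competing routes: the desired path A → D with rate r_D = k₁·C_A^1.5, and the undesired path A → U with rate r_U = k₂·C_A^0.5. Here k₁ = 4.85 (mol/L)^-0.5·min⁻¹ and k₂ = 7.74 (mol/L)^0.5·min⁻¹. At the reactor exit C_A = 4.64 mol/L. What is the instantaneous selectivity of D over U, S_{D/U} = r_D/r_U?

S_{D/U} = r_D/r_U = (k₁·C_A^1.5)/(k₂·C_A^0.5) = (k₁/k₂)·C_A.
= (4.85×4.640^1.5) / (7.74×4.640^0.5) = 48.48/16.67 = 2.91.
Since the desired path is higher order in A, keeping C_A high (PFR or concentrated feed) favours D.

2.91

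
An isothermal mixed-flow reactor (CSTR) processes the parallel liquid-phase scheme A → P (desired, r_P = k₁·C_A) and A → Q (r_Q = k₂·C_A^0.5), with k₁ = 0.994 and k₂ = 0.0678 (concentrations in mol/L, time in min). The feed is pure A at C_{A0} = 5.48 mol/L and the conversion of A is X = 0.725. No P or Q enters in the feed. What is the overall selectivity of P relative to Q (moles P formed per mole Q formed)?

Exit C_A = C_{A0}(1−X) = 5.48×0.275 = 1.507 mol/L.
Rates in a CSTR are evaluated at the outlet concentration: r_P = 0.994×1.507 = 1.498, r_Q = 0.0678×1.507^0.5 = 0.08323.
Overall selectivity = C_P/C_Q = r_Pτ/(r_Qτ) = r_P/r_Q = 18.0.

18.0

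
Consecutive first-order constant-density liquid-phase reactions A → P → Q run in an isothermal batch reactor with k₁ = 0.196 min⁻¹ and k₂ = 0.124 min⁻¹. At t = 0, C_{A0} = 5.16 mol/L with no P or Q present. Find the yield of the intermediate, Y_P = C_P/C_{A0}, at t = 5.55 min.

For first-order series with pure A initially, C_P(t) = k₁C_{A0}/(k₂−k₁)·(e^(−k₁t) − e^(−k₂t)).
e^(−k₁t) = e^(−0.196×5.55) = e^(−1.088) = 0.3370; e^(−k₂t) = e^(−0.6882) = 0.5025.
C_P = 0.196×5.16/(0.124−0.196) × (0.3370−0.5025) = (-14.05)×(-0.1655) = 2.325 mol/L.
Y_P = C_P/C_{A0} = 2.325/5.16 = 0.451.

0.451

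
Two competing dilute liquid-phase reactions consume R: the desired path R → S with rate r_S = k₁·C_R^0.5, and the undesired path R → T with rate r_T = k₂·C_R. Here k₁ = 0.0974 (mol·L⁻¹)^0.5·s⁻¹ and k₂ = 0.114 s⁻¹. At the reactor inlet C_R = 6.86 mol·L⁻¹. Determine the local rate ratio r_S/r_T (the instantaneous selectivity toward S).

S_{S/T} = r_S/r_T = (k₁·C_R^0.5)/(k₂·C_R) = (k₁/k₂)·C_R^-0.5.
= (0.0974×6.860^0.5) / (0.114×6.860) = 0.2551/0.7820 = 0.326.

0.326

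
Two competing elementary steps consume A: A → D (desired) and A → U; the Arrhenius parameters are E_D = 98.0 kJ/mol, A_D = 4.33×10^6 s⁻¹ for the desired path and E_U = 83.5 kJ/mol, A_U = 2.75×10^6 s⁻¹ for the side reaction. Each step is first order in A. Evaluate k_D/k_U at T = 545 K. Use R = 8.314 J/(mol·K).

0.0642

With equal orders, S_{D/U} = k_D/k_U = (A_D/A_U)·exp[(E_U−E_D)/(RT)].
(E_U−E_D)/(RT) = (83.5−98.0)×10³/(8.314×545) = -14500/4531 = -3.200.
k_D/k_U = (4.33×10^6/2.75×10^6)·exp(-3.200) = 1.575 × 0.04076 = 0.0642.
Since E_D > E_U, raising the temperature improves selectivity toward D.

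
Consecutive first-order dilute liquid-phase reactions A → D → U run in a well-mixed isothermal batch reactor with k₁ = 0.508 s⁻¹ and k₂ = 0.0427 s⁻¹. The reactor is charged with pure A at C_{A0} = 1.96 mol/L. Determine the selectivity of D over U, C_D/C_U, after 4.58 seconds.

7.12

Solving the coupled first-order balances gives C_D(t) = [k₁/(k₂−k₁)]·C_{A0}·(e^(−k₁t) − e^(−k₂t)).
e^(−k₁t) = e^(−0.508×4.58) = e^(−2.327) = 0.09762; e^(−k₂t) = e^(−0.1956) = 0.8224.
C_D = 0.508×1.96/(0.0427−0.508) × (0.09762−0.8224) = (-2.140)×(-0.7247) = 1.551 mol/L.
C_A = C_{A0}e^(−k₁t) = 0.1913 mol/L, so C_U = C_{A0}−C_A−C_D = 0.2178 mol/L; C_D/C_U = 7.12.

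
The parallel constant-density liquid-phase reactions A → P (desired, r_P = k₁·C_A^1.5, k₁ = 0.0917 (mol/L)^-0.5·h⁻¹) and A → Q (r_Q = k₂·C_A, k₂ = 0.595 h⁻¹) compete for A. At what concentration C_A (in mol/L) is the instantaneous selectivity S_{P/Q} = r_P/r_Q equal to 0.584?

S_{P/Q} = (k₁/k₂)·C_A^0.5 ⇒ C_A = (S·k₂/k₁)^(2).
= (0.584×0.595/0.0917)^(2) = (3.789)^(2) = 14.4 mol/L.

14.4 mol/L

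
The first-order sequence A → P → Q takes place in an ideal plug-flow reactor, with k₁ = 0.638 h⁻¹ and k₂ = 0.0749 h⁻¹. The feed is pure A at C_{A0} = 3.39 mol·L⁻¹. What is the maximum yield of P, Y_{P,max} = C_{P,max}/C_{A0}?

0.752

For a first-order series the maximum intermediate yield is C_{P,max}/C_{A0} = (k₁/k₂)^[k₂/(k₂−k₁)].
= (0.638/0.0749)^(0.0749/(0.0749−0.638)) = (8.518)^(-0.1330) = 0.7521.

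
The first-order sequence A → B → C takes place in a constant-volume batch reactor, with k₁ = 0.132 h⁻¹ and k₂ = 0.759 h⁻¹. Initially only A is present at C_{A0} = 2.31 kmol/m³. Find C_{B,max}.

For a first-order series the maximum intermediate yield is C_{B,max}/C_{A0} = (k₁/k₂)^[k₂/(k₂−k₁)].
= (0.132/0.759)^(0.759/(0.759−0.132)) = (0.1739)^(1.211) = 0.1203.
C_{B,max} = 0.1203×2.31 = 0.278 kmol/m³.

0.278 kmol/m³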